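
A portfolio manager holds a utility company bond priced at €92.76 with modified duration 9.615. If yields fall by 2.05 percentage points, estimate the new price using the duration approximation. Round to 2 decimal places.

€111.04

Duration approximation: ΔP/P ≈ -D_mod · Δy = -9.615 × (-0.0205) = +0.1971075.
New price ≈ 92.76 × (1 + 0.1971075) = 111.0436917.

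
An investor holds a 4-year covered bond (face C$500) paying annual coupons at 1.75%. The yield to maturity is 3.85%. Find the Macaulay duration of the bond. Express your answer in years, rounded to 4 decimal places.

3.8932 years

Periodic yield y = 0.0385. Discount each cash flow and weight by its year:
  t   CF        PV=CF/(1+0.0385)^t    t·PV
  1         8.75         8.4256         8.4256
  2         8.75         8.1133        16.2265
  3         8.75         7.8125        23.4374
  4       508.75       437.3996     1,749.5985
  Σ                    461.7510     1,797.6881
Price P = Σ PV = 461.7510.
Macaulay duration = Σ(t·PV) / P = 1,797.6881 / 461.7510 = 3.89320 years.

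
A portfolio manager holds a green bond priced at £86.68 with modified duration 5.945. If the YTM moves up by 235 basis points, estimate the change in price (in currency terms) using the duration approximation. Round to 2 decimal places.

-£12.11

Duration approximation: ΔP/P ≈ -D_mod · Δy = -5.945 × (+0.0235) = -0.1397075.
ΔP ≈ 86.68 × (-0.1397075) = -12.1098461.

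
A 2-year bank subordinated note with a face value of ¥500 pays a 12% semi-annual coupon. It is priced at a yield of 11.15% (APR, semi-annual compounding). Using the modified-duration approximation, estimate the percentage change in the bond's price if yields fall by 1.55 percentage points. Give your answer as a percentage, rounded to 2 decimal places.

+2.70%

Periodic yield y = 0.05575. Modified duration first:
  t   CF        PV=CF/(1+0.05575)^t    t·PV
  1        30.00        28.4158        28.4158
  2        30.00        26.9153        53.8306
  3        30.00        25.4940        76.4820
  4       530.00       426.6105     1,706.4419
  Σ                    507.4356     1,865.1703
P = 507.4356; D_Mac = 3.67568 half-year periods = 1.83784 yrs; D_mod = 1.83784/(1+0.05575) = 1.74079 yrs.
ΔP/P ≈ -D_mod · Δy = -1.74079 × (-0.0155) = +0.026982 = +2.6982%.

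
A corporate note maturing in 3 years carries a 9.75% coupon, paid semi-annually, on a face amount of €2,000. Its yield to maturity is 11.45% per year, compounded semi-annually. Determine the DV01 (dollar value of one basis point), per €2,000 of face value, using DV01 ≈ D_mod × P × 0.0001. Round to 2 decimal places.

Periodic yield y = 0.05725.
  t   CF        PV=CF/(1+0.05725)^t    t·PV
  1        97.50        92.2204        92.2204
  2        97.50        87.2267       174.4533
  3        97.50        82.5033       247.5100
  4        97.50        78.0358       312.1432
  5        97.50        73.8102       369.0508
  6     2,097.50     1,501.8820     9,011.2919
  Σ                  1,915.6783    10,206.6696
P = 1,915.6783; D_Mac = 5.32797 half-year periods = 2.66398 yrs; D_mod = 2.51973 yrs.
DV01 ≈ 2.51973 × 1,915.6783 × 0.0001 = 0.482699.

€0.48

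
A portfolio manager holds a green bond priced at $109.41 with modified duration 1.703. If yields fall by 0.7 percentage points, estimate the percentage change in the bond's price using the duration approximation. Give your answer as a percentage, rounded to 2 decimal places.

Duration approximation: ΔP/P ≈ -D_mod · Δy = -1.703 × (-0.007) = +0.011921.
As a percentage: +1.1921%.

+1.19%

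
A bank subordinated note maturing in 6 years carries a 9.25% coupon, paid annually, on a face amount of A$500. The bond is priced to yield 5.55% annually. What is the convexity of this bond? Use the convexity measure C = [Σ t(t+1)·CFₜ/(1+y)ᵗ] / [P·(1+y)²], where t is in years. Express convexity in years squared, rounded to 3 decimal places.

29.105

With y = 0.0555:
  t   CF        PV=CF/(1+0.0555)^t    t·PV        t(t+1)·PV
  1        46.25        43.8181        43.8181          87.6362
  2        46.25        41.5141        83.0281         249.0844
  3        46.25        39.3312       117.9936         471.9742
  4        46.25        37.2631       149.0523         745.2617
  5        46.25        35.3037       176.5186       1,059.1118
  6       546.25       395.0409     2,370.2452      16,591.7164
  Σ                    592.2710     2,940.6559      19,204.7846
P = 592.2710.
Convexity = Σ t(t+1)·PV / [P·(1+y)²] = 19,204.7846 / (592.2710 × 1.114080) = 29.10533.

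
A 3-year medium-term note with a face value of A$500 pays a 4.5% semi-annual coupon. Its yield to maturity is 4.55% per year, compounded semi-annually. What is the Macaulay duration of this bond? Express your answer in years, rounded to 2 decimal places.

Periodic yield y = 0.02275. Discount each cash flow and weight by its period:
  t   CF        PV=CF/(1+0.02275)^t    t·PV
  1        11.25        10.9998        10.9998
  2        11.25        10.7551        21.5102
  3        11.25        10.5158        31.5475
  4        11.25        10.2819        41.1277
  5        11.25        10.0532        50.2661
  6       511.25       446.7005     2,680.2027
  Σ                    499.3063     2,835.6540
Price P = Σ PV = 499.3063.
Macaulay duration = Σ(t·PV) / P = 2,835.6540 / 499.3063 = 5.67919 half-year periods.
In years: 5.67919 / 2 = 2.83959 years.

2.84 years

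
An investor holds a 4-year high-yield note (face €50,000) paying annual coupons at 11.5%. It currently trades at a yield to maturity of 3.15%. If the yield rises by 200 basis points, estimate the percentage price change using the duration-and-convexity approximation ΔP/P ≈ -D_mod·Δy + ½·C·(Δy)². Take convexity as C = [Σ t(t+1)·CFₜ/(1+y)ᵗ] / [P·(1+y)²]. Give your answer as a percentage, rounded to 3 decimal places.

With y = 0.0315:
  t   CF        PV=CF/(1+0.0315)^t    t·PV        t(t+1)·PV
  1     5,750.00     5,574.4062     5,574.4062      11,148.8124
  2     5,750.00     5,404.1747    10,808.3494      32,425.0482
  3     5,750.00     5,239.1417    15,717.4252      62,869.7008
  4    55,750.00    49,245.6578   196,982.6310     984,913.1550
  Σ                 65,463.3804   229,082.8118   1,091,356.7165
P = 65,463.3804; D_Mac = 3.49940 yrs; D_mod = 3.39254 yrs; C = 15.66859.
Duration effect: -3.39254 × (+0.02) = -0.067851
Convexity effect: 0.5 × 15.66859 × (0.02)² = +0.0031337
ΔP/P ≈ -0.067851 + 0.0031337 = -0.064717 = -6.4717%.

-6.472%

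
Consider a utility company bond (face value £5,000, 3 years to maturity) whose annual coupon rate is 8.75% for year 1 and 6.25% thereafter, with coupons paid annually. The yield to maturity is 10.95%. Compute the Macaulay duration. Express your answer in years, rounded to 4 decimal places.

2.7703 years

Periodic yield y = 0.1095. Discount each cash flow and weight by its year:
  t   CF        PV=CF/(1+0.1095)^t    t·PV
  1       437.50       394.3218       394.3218
  2       312.50       253.8607       507.7213
  3     5,312.50     3,889.7082    11,669.1246
  Σ                  4,537.8906    12,571.1677
Price P = Σ PV = 4,537.8906.
Macaulay duration = Σ(t·PV) / P = 12,571.1677 / 4,537.8906 = 2.77027 years.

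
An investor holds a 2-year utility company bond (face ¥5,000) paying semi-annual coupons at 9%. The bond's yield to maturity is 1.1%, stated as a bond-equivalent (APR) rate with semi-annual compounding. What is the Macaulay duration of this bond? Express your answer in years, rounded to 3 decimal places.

1.884 years

Periodic yield y = 0.0055. Discount each cash flow and weight by its period:
  t   CF        PV=CF/(1+0.0055)^t    t·PV
  1       225.00       223.7693       223.7693
  2       225.00       222.5453       445.0905
  3       225.00       221.3280       663.9839
  4     5,225.00     5,111.6133    20,446.4534
  Σ                  5,779.2558    21,779.2971
Price P = Σ PV = 5,779.2558.
Macaulay duration = Σ(t·PV) / P = 21,779.2971 / 5,779.2558 = 3.76853 half-year periods.
In years: 3.76853 / 2 = 1.88426 years.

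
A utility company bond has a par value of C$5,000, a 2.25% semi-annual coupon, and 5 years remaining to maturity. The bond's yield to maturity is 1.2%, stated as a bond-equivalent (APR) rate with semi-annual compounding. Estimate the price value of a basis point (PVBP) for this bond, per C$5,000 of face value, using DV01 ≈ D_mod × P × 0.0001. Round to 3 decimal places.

Periodic yield y = 0.006.
  t   CF        PV=CF/(1+0.006)^t    t·PV
  1        56.25        55.9145        55.9145
  2        56.25        55.5810       111.1621
  3        56.25        55.2495       165.7486
  4        56.25        54.9200       219.6800
  5        56.25        54.5925       272.9623
  6        56.25        54.2669       325.6011
  7        56.25        53.9432       377.6024
  8        56.25        53.6215       428.9717
  9        56.25        53.3017       479.7149
  10    5,056.25     4,762.6507    47,626.5071
  Σ                  5,254.0414    50,063.8647
P = 5,254.0414; D_Mac = 9.52864 half-year periods = 4.76432 yrs; D_mod = 4.73590 yrs.
DV01 ≈ 4.73590 × 5,254.0414 × 0.0001 = 2.488264.

C$2.488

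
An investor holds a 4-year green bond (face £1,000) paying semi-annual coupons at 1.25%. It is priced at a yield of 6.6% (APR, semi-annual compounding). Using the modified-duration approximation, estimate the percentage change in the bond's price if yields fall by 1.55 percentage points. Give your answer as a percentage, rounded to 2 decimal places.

Periodic yield y = 0.033. Modified duration first:
  t   CF        PV=CF/(1+0.033)^t    t·PV
  1         6.25         6.0503         6.0503
  2         6.25         5.8571        11.7141
  3         6.25         5.6699        17.0098
  4         6.25         5.4888        21.9553
  5         6.25         5.3135        26.5674
  6         6.25         5.1437        30.8624
  7         6.25         4.9794        34.8559
  8     1,006.25       776.0743     6,208.5947
  Σ                    814.5771     6,357.6098
P = 814.5771; D_Mac = 7.80480 half-year periods = 3.90240 yrs; D_mod = 3.90240/(1+0.033) = 3.77773 yrs.
ΔP/P ≈ -D_mod · Δy = -3.77773 × (-0.0155) = +0.058555 = +5.8555%.

+5.86%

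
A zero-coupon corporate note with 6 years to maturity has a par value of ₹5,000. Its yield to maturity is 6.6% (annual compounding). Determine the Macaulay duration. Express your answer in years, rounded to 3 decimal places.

6.000 years

A zero-coupon bond has a single cash flow at maturity, so its Macaulay duration equals its maturity: 6 years.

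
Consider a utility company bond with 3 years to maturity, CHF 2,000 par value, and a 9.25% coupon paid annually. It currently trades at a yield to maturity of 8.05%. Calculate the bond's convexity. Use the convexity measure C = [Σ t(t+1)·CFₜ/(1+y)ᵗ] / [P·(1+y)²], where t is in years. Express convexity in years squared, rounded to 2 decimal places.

With y = 0.0805:
  t   CF        PV=CF/(1+0.0805)^t    t·PV        t(t+1)·PV
  1       185.00       171.2170       171.2170         342.4341
  2       185.00       158.4609       316.9218         950.7655
  3     2,185.00     1,732.1166     5,196.3498      20,785.3994
  Σ                  2,061.7946     5,684.4887      22,078.5990
P = 2,061.7946.
Convexity = Σ t(t+1)·PV / [P·(1+y)²] = 22,078.5990 / (2,061.7946 × 1.167480) = 9.17226.

9.17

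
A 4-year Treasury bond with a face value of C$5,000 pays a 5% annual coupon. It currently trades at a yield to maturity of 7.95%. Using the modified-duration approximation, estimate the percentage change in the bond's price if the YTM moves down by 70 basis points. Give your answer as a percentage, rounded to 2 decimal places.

+2.40%

Periodic yield y = 0.0795. Modified duration first:
  t   CF        PV=CF/(1+0.0795)^t    t·PV
  1       250.00       231.5887       231.5887
  2       250.00       214.5333       429.0666
  3       250.00       198.7340       596.2019
  4     5,250.00     3,866.0611    15,464.2445
  Σ                  4,510.9171    16,721.1017
P = 4,510.9171; D_Mac = 3.70681 yrs; D_mod = 3.70681/(1+0.0795) = 3.43382 yrs.
ΔP/P ≈ -D_mod · Δy = -3.43382 × (-0.007) = +0.024037 = +2.4037%.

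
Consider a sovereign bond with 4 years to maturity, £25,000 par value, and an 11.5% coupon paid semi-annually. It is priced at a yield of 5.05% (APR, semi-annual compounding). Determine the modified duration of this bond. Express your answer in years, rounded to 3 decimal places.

Periodic yield y = 0.02525. First find Macaulay duration:
  t   CF        PV=CF/(1+0.02525)^t    t·PV
  1     1,437.50     1,402.0970     1,402.0970
  2     1,437.50     1,367.5660     2,735.1320
  3     1,437.50     1,333.8854     4,001.6562
  4     1,437.50     1,301.0343     5,204.1371
  5     1,437.50     1,268.9922     6,344.9612
  6     1,437.50     1,237.7393     7,426.4359
  7     1,437.50     1,207.2561     8,450.7927
  8    26,437.50    21,656.1954   173,249.5631
  Σ                 30,774.7658   208,814.7752
P = 30,774.7658; Macaulay duration = 208,814.7752 / 30,774.7658 = 6.78526 half-year periods = 3.39263 years.
Modified duration = D_Mac / (1 + y) = 3.39263 / 1.02525 = 3.30908 years.

3.309 years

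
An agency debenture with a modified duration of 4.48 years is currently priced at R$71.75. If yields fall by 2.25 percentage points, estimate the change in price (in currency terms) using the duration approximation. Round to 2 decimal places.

Duration approximation: ΔP/P ≈ -D_mod · Δy = -4.48 × (-0.0225) = +0.100800.
ΔP ≈ 71.75 × (+0.100800) = +7.23240.

+R$7.23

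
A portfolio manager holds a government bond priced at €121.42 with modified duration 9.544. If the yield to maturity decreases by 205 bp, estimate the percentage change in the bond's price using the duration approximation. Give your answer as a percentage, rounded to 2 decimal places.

+19.57%

Duration approximation: ΔP/P ≈ -D_mod · Δy = -9.544 × (-0.0205) = +0.195652.
As a percentage: +19.5652%.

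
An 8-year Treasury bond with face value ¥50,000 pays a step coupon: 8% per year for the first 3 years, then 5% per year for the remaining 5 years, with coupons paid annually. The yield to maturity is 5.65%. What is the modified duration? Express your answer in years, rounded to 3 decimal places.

6.043 years

Periodic yield y = 0.0565. First find Macaulay duration:
  t   CF        PV=CF/(1+0.0565)^t    t·PV
  1     4,000.00     3,786.0861     3,786.0861
  2     4,000.00     3,583.6121     7,167.2241
  3     4,000.00     3,391.9660    10,175.8979
  4     2,500.00     2,006.6055     8,026.4221
  5     2,500.00     1,899.2953     9,496.4767
  6     2,500.00     1,797.7239    10,786.3436
  7     2,500.00     1,701.5844    11,911.0909
  8    52,500.00    33,822.3121   270,578.4965
  Σ                 51,989.1854   331,928.0380
P = 51,989.1854; Macaulay duration = 331,928.0380 / 51,989.1854 = 6.38456 years.
Modified duration = D_Mac / (1 + y) = 6.38456 / 1.0565 = 6.04312 years.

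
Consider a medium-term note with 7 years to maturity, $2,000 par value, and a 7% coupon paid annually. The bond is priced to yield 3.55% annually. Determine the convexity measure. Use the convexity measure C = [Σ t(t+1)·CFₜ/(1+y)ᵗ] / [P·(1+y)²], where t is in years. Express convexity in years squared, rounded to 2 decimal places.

With y = 0.0355:
  t   CF        PV=CF/(1+0.0355)^t    t·PV        t(t+1)·PV
  1       140.00       135.2004       135.2004         270.4008
  2       140.00       130.5653       261.1306         783.3919
  3       140.00       126.0892       378.2675       1,513.0698
  4       140.00       121.7664       487.0658       2,435.3289
  5       140.00       117.5919       587.9597       3,527.7579
  6       140.00       113.5605       681.3632       4,769.5423
  7     2,140.00     1,676.3436    11,734.4055      93,875.2438
  Σ                  2,421.1174    14,265.3926     107,174.7354
P = 2,421.1174.
Convexity = Σ t(t+1)·PV / [P·(1+y)²] = 107,174.7354 / (2,421.1174 × 1.072260) = 41.28349.

41.28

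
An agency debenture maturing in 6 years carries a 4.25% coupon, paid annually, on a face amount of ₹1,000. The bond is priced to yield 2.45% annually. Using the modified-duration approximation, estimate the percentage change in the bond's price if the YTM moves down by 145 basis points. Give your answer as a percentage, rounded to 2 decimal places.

+7.72%

Periodic yield y = 0.0245. Modified duration first:
  t   CF        PV=CF/(1+0.0245)^t    t·PV
  1        42.50        41.4837        41.4837
  2        42.50        40.4916        80.9832
  3        42.50        39.5233       118.5699
  4        42.50        38.5781       154.3125
  5        42.50        37.6556       188.2778
  6     1,042.50       901.5800     5,409.4802
  Σ                  1,099.3123     5,993.1072
P = 1,099.3123; D_Mac = 5.45169 yrs; D_mod = 5.45169/(1+0.0245) = 5.32132 yrs.
ΔP/P ≈ -D_mod · Δy = -5.32132 × (-0.0145) = +0.077159 = +7.7159%.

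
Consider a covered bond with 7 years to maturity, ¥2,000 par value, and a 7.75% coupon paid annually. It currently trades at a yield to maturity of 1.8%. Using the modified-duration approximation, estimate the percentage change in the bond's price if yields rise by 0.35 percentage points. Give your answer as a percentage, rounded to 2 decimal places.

Periodic yield y = 0.018. Modified duration first:
  t   CF        PV=CF/(1+0.018)^t    t·PV
  1       155.00       152.2593       152.2593
  2       155.00       149.5671       299.1342
  3       155.00       146.9225       440.7676
  4       155.00       144.3247       577.2987
  5       155.00       141.7728       708.8638
  6       155.00       139.2660       835.5959
  7     2,155.00     1,902.0101    13,314.0710
  Σ                  2,776.1225    16,327.9905
P = 2,776.1225; D_Mac = 5.88158 yrs; D_mod = 5.88158/(1+0.018) = 5.77758 yrs.
ΔP/P ≈ -D_mod · Δy = -5.77758 × (+0.0035) = -0.020222 = -2.0222%.

-2.02%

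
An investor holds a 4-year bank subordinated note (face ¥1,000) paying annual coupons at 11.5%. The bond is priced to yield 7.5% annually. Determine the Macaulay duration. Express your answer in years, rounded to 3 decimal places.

Periodic yield y = 0.075. Discount each cash flow and weight by its year:
  t   CF        PV=CF/(1+0.075)^t    t·PV
  1       115.00       106.9767       106.9767
  2       115.00        99.5133       199.0265
  3       115.00        92.5705       277.7114
  4     1,115.00       834.9126     3,339.6504
  Σ                  1,133.9731     3,923.3650
Price P = Σ PV = 1,133.9731.
Macaulay duration = Σ(t·PV) / P = 3,923.3650 / 1,133.9731 = 3.45984 years.

3.460 years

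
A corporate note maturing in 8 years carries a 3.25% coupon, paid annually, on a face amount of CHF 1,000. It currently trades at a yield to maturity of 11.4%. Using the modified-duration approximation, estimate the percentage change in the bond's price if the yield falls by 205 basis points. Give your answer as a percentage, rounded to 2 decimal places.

Periodic yield y = 0.114. Modified duration first:
  t   CF        PV=CF/(1+0.114)^t    t·PV
  1        32.50        29.1741        29.1741
  2        32.50        26.1886        52.3773
  3        32.50        23.5087        70.5260
  4        32.50        21.1029        84.4117
  5        32.50        18.9434        94.7169
  6        32.50        17.0048       102.0290
  7        32.50        15.2647       106.8526
  8     1,032.50       435.3199     3,482.5593
  Σ                    586.5071     4,022.6468
P = 586.5071; D_Mac = 6.85865 yrs; D_mod = 6.85865/(1+0.114) = 6.15678 yrs.
ΔP/P ≈ -D_mod · Δy = -6.15678 × (-0.0205) = +0.126214 = +12.6214%.

+12.62%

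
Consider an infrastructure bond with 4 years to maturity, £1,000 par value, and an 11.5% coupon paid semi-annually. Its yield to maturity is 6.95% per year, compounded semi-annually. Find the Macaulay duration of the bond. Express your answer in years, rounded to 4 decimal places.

Periodic yield y = 0.03475. Discount each cash flow and weight by its period:
  t   CF        PV=CF/(1+0.03475)^t    t·PV
  1        57.50        55.5690        55.5690
  2        57.50        53.7028       107.4056
  3        57.50        51.8993       155.6979
  4        57.50        50.1564       200.6255
  5        57.50        48.4720       242.3598
  6        57.50        46.8441       281.0648
  7        57.50        45.2710       316.8968
  8     1,057.50       804.6312     6,437.0500
  Σ                  1,156.5458     7,796.6694
Price P = Σ PV = 1,156.5458.
Macaulay duration = Σ(t·PV) / P = 7,796.6694 / 1,156.5458 = 6.74134 half-year periods.
In years: 6.74134 / 2 = 3.37067 years.

3.3707 years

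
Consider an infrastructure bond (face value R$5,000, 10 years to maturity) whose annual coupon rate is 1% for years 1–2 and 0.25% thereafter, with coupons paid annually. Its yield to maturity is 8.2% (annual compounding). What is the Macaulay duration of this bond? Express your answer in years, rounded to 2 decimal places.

Periodic yield y = 0.082. Discount each cash flow and weight by its year:
  t   CF        PV=CF/(1+0.082)^t    t·PV
  1        50.00        46.2107        46.2107
  2        50.00        42.7086        85.4172
  3        12.50         9.8680        29.6039
  4        12.50         9.1201        36.4805
  5        12.50         8.4290        42.1448
  6        12.50         7.7902        46.7410
  7        12.50         7.1998        50.3985
  8        12.50         6.6541        53.2331
  9        12.50         6.1499        55.3487
  10    5,012.50     2,279.1965    22,791.9655
  Σ                  2,423.3269    23,237.5438
Price P = Σ PV = 2,423.3269.
Macaulay duration = Σ(t·PV) / P = 23,237.5438 / 2,423.3269 = 9.58911 years.

9.59 years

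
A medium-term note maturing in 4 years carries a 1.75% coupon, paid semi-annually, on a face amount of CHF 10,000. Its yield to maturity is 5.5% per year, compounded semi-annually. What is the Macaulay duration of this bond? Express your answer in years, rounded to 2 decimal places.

3.87 years

Periodic yield y = 0.0275. Discount each cash flow and weight by its period:
  t   CF        PV=CF/(1+0.0275)^t    t·PV
  1        87.50        85.1582        85.1582
  2        87.50        82.8790       165.7580
  3        87.50        80.6608       241.9824
  4        87.50        78.5020       314.0080
  5        87.50        76.4010       382.0049
  6        87.50        74.3562       446.1371
  7        87.50        72.3661       506.5628
  8    10,087.50     8,119.4928    64,955.9427
  Σ                  8,669.8160    67,097.5540
Price P = Σ PV = 8,669.8160.
Macaulay duration = Σ(t·PV) / P = 67,097.5540 / 8,669.8160 = 7.73921 half-year periods.
In years: 7.73921 / 2 = 3.86961 years.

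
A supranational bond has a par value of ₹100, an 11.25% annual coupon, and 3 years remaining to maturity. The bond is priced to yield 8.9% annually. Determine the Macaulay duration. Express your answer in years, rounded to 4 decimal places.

2.7155 years

Periodic yield y = 0.089. Discount each cash flow and weight by its year:
  t   CF        PV=CF/(1+0.089)^t    t·PV
  1        11.25        10.3306        10.3306
  2        11.25         9.4863        18.9726
  3       111.25        86.1423       258.4269
  Σ                    105.9592       287.7300
Price P = Σ PV = 105.9592.
Macaulay duration = Σ(t·PV) / P = 287.7300 / 105.9592 = 2.71548 years.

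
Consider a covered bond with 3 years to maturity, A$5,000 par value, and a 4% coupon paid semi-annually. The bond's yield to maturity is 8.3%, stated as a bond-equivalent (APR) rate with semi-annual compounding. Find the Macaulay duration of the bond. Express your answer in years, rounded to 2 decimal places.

2.85 years

Periodic yield y = 0.0415. Discount each cash flow and weight by its period:
  t   CF        PV=CF/(1+0.0415)^t    t·PV
  1       100.00        96.0154        96.0154
  2       100.00        92.1895       184.3790
  3       100.00        88.5161       265.5482
  4       100.00        84.9890       339.9561
  5       100.00        81.6025       408.0127
  6     5,100.00     3,995.8993    23,975.3955
  Σ                  4,439.2118    25,269.3069
Price P = Σ PV = 4,439.2118.
Macaulay duration = Σ(t·PV) / P = 25,269.3069 / 4,439.2118 = 5.69230 half-year periods.
In years: 5.69230 / 2 = 2.84615 years.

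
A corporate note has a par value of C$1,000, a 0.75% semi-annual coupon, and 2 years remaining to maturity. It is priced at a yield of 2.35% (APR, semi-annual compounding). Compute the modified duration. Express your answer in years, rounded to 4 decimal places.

Periodic yield y = 0.01175. First find Macaulay duration:
  t   CF        PV=CF/(1+0.01175)^t    t·PV
  1         3.75         3.7064         3.7064
  2         3.75         3.6634         7.3268
  3         3.75         3.6209        10.8626
  4     1,003.75       957.9276     3,831.7106
  Σ                    968.9184     3,853.6064
P = 968.9184; Macaulay duration = 3,853.6064 / 968.9184 = 3.97723 half-year periods = 1.98861 years.
Modified duration = D_Mac / (1 + y) = 1.98861 / 1.01175 = 1.96552 years.

1.9655 years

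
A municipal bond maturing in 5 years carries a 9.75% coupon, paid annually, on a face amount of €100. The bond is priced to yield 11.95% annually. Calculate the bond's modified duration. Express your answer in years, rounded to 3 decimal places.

3.707 years

Periodic yield y = 0.1195. First find Macaulay duration:
  t   CF        PV=CF/(1+0.1195)^t    t·PV
  1         9.75         8.7092         8.7092
  2         9.75         7.7796        15.5592
  3         9.75         6.9492        20.8475
  4         9.75         6.2074        24.8295
  5       109.75        62.4143       312.0715
  Σ                     92.0597       382.0169
P = 92.0597; Macaulay duration = 382.0169 / 92.0597 = 4.14967 years.
Modified duration = D_Mac / (1 + y) = 4.14967 / 1.1195 = 3.70671 years.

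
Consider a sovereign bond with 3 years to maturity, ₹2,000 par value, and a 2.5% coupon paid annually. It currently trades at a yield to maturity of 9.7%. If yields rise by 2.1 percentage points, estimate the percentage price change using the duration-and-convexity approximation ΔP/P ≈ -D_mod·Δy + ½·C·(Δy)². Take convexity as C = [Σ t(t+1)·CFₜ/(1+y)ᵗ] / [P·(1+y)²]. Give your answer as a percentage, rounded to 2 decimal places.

-5.38%

With y = 0.097:
  t   CF        PV=CF/(1+0.097)^t    t·PV        t(t+1)·PV
  1        50.00        45.5789        45.5789          91.1577
  2        50.00        41.5486        83.0973         249.2918
  3     2,050.00     1,552.8660     4,658.5980      18,634.3919
  Σ                  1,639.9935     4,787.2741      18,974.8414
P = 1,639.9935; D_Mac = 2.91908 yrs; D_mod = 2.66097 yrs; C = 9.61441.
Duration effect: -2.66097 × (+0.021) = -0.055880
Convexity effect: 0.5 × 9.61441 × (0.021)² = +0.0021200
ΔP/P ≈ -0.055880 + 0.0021200 = -0.053760 = -5.3760%.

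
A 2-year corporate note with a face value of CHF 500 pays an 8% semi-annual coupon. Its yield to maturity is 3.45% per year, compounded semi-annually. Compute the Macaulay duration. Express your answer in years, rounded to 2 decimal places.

1.89 years

Periodic yield y = 0.01725. Discount each cash flow and weight by its period:
  t   CF        PV=CF/(1+0.01725)^t    t·PV
  1        20.00        19.6609        19.6609
  2        20.00        19.3275        38.6549
  3        20.00        18.9997        56.9991
  4       520.00       485.6155     1,942.4620
  Σ                    543.6035     2,057.7769
Price P = Σ PV = 543.6035.
Macaulay duration = Σ(t·PV) / P = 2,057.7769 / 543.6035 = 3.78544 half-year periods.
In years: 3.78544 / 2 = 1.89272 years.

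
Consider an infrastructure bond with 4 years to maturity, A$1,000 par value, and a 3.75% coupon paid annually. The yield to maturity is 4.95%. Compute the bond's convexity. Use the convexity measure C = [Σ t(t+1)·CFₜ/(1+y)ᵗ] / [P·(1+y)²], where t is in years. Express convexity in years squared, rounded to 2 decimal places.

16.85

With y = 0.0495:
  t   CF        PV=CF/(1+0.0495)^t    t·PV        t(t+1)·PV
  1        37.50        35.7313        35.7313          71.4626
  2        37.50        34.0460        68.0920         204.2761
  3        37.50        32.4402        97.3207         389.2828
  4     1,037.50       855.1816     3,420.7263      17,103.6314
  Σ                    957.3991     3,621.8703      17,768.6529
P = 957.3991.
Convexity = Σ t(t+1)·PV / [P·(1+y)²] = 17,768.6529 / (957.3991 × 1.101450) = 16.84987.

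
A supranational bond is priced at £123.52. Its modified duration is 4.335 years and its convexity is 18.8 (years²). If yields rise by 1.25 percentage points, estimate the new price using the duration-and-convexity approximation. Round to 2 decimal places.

Duration effect: -D_mod·Δy = -4.335 × (+0.0125) = -0.0541875
Convexity effect: ½·C·(Δy)² = 0.5 × 18.8 × (0.0125)² = +0.00146875
ΔP/P ≈ -0.0541875 + 0.00146875 = -0.05271875
New price ≈ 123.52 × (1 - 0.05271875) = 117.00818.

£117.01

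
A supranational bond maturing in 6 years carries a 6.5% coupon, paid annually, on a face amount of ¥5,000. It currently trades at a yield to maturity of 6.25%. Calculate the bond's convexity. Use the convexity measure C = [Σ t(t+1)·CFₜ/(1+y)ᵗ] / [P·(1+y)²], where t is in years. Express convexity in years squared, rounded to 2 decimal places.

30.34

With y = 0.0625:
  t   CF        PV=CF/(1+0.0625)^t    t·PV        t(t+1)·PV
  1       325.00       305.8824       305.8824         611.7647
  2       325.00       287.8893       575.7785       1,727.3356
  3       325.00       270.9546       812.8638       3,251.4553
  4       325.00       255.0161     1,020.0644       5,100.3221
  5       325.00       240.0152     1,200.0758       7,200.4547
  6     5,325.00     3,701.2292    22,207.3752     155,451.6264
  Σ                  5,060.9867    26,122.0401     173,342.9588
P = 5,060.9867.
Convexity = Σ t(t+1)·PV / [P·(1+y)²] = 173,342.9588 / (5,060.9867 × 1.128906) = 30.33983.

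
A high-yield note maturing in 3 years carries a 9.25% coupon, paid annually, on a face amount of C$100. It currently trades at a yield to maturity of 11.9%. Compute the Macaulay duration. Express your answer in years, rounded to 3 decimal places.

Periodic yield y = 0.119. Discount each cash flow and weight by its year:
  t   CF        PV=CF/(1+0.119)^t    t·PV
  1         9.25         8.2663         8.2663
  2         9.25         7.3872        14.7745
  3       109.25        77.9707       233.9120
  Σ                     93.6242       256.9527
Price P = Σ PV = 93.6242.
Macaulay duration = Σ(t·PV) / P = 256.9527 / 93.6242 = 2.74451 years.

2.745 years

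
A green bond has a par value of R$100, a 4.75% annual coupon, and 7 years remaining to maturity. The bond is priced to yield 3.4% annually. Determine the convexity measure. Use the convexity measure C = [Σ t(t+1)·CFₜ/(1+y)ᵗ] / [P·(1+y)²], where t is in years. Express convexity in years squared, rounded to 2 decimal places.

44.02

With y = 0.034:
  t   CF        PV=CF/(1+0.034)^t    t·PV        t(t+1)·PV
  1         4.75         4.5938         4.5938           9.1876
  2         4.75         4.4428         8.8855          26.6565
  3         4.75         4.2967        12.8900          51.5600
  4         4.75         4.1554        16.6215          83.1077
  5         4.75         4.0187        20.0937         120.5625
  6         4.75         3.8866        23.3196         163.2374
  7       104.75        82.8915       580.2408       4,641.9268
  Σ                    108.2855       666.6451       5,096.2386
P = 108.2855.
Convexity = Σ t(t+1)·PV / [P·(1+y)²] = 5,096.2386 / (108.2855 × 1.069156) = 44.01881.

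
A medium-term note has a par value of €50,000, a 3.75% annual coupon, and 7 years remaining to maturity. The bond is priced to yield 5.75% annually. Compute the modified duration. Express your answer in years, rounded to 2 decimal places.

5.89 years

Periodic yield y = 0.0575. First find Macaulay duration:
  t   CF        PV=CF/(1+0.0575)^t    t·PV
  1     1,875.00     1,773.0496     1,773.0496
  2     1,875.00     1,676.6427     3,353.2854
  3     1,875.00     1,585.4777     4,756.4332
  4     1,875.00     1,499.2697     5,997.0789
  5     1,875.00     1,417.7491     7,088.7457
  6     1,875.00     1,340.6611     8,043.9667
  7    51,875.00    35,074.8221   245,523.7549
  Σ                 44,367.6722   276,536.3144
P = 44,367.6722; Macaulay duration = 276,536.3144 / 44,367.6722 = 6.23283 years.
Modified duration = D_Mac / (1 + y) = 6.23283 / 1.0575 = 5.89393 years.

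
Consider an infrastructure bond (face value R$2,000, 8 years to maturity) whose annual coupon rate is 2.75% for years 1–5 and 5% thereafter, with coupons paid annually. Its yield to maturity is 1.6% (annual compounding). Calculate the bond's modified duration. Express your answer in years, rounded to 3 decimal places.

7.191 years

Periodic yield y = 0.016. First find Macaulay duration:
  t   CF        PV=CF/(1+0.016)^t    t·PV
  1        55.00        54.1339        54.1339
  2        55.00        53.2814       106.5627
  3        55.00        52.4423       157.3268
  4        55.00        51.6164       206.4657
  5        55.00        50.8036       254.0178
  6       100.00        90.9155       545.4928
  7       100.00        89.4837       626.3861
  8     2,100.00     1,849.5651    14,796.5211
  Σ                  2,292.2418    16,746.9068
P = 2,292.2418; Macaulay duration = 16,746.9068 / 2,292.2418 = 7.30591 years.
Modified duration = D_Mac / (1 + y) = 7.30591 / 1.016 = 7.19085 years.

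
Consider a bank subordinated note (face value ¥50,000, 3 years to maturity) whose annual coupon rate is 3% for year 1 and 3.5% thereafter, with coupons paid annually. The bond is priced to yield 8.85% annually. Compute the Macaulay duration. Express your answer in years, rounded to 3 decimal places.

Periodic yield y = 0.0885. Discount each cash flow and weight by its year:
  t   CF        PV=CF/(1+0.0885)^t    t·PV
  1     1,500.00     1,378.0432     1,378.0432
  2     1,750.00     1,477.0023     2,954.0047
  3    51,750.00    40,125.9247   120,377.7741
  Σ                 42,980.9702   124,709.8220
Price P = Σ PV = 42,980.9702.
Macaulay duration = Σ(t·PV) / P = 124,709.8220 / 42,980.9702 = 2.90151 years.

2.902 years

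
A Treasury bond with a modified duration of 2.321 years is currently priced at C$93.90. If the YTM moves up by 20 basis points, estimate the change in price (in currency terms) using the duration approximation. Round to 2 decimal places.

-C$0.44

Duration approximation: ΔP/P ≈ -D_mod · Δy = -2.321 × (+0.002) = -0.004642.
ΔP ≈ 93.90 × (-0.004642) = -0.4358838.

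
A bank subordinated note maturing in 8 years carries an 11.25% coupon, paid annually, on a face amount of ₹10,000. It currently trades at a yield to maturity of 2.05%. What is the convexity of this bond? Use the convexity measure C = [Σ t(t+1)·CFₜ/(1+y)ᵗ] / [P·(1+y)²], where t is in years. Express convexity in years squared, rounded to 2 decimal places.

With y = 0.0205:
  t   CF        PV=CF/(1+0.0205)^t    t·PV        t(t+1)·PV
  1     1,125.00     1,102.4008     1,102.4008       2,204.8016
  2     1,125.00     1,080.2555     2,160.5111       6,481.5333
  3     1,125.00     1,058.5552     3,175.6655      12,702.6620
  4     1,125.00     1,037.2907     4,149.1628      20,745.8141
  5     1,125.00     1,016.4534     5,082.2671      30,493.6023
  6     1,125.00       996.0347     5,976.2082      41,833.4573
  7     1,125.00       976.0262     6,832.1831      54,657.4651
  8    11,125.00     9,457.9268    75,663.4142     680,970.7277
  Σ                 16,724.9432   104,141.8128     850,090.0633
P = 16,724.9432.
Convexity = Σ t(t+1)·PV / [P·(1+y)²] = 850,090.0633 / (16,724.9432 × 1.041420) = 48.80612.

48.81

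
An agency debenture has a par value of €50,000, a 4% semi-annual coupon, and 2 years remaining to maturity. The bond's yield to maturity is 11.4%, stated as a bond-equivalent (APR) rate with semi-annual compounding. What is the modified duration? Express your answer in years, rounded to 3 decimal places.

Periodic yield y = 0.057. First find Macaulay duration:
  t   CF        PV=CF/(1+0.057)^t    t·PV
  1     1,000.00       946.0738       946.0738
  2     1,000.00       895.0556     1,790.1112
  3     1,000.00       846.7887     2,540.3660
  4    51,000.00    40,857.3530   163,429.4120
  Σ                 43,545.2711   168,705.9631
P = 43,545.2711; Macaulay duration = 168,705.9631 / 43,545.2711 = 3.87427 half-year periods = 1.93713 years.
Modified duration = D_Mac / (1 + y) = 1.93713 / 1.057 = 1.83267 years.

1.833 years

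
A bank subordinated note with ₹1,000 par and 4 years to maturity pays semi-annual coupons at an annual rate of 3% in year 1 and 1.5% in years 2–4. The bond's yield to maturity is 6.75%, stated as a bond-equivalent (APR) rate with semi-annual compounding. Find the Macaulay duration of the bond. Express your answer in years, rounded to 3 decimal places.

3.830 years

Periodic yield y = 0.03375. Discount each cash flow and weight by its period:
  t   CF        PV=CF/(1+0.03375)^t    t·PV
  1        15.00        14.5103        14.5103
  2        15.00        14.0365        28.0731
  3         7.50         6.7891        20.3674
  4         7.50         6.5675        26.2699
  5         7.50         6.3531        31.7654
  6         7.50         6.1457        36.8739
  7         7.50         5.9450        41.6151
  8     1,007.50       772.5398     6,180.3186
  Σ                    832.8870     6,379.7936
Price P = Σ PV = 832.8870.
Macaulay duration = Σ(t·PV) / P = 6,379.7936 / 832.8870 = 7.65985 half-year periods.
In years: 7.65985 / 2 = 3.82993 years.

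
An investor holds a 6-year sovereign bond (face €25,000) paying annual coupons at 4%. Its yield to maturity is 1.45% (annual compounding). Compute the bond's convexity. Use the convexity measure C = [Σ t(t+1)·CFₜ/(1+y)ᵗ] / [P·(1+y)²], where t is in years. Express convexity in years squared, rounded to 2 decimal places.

36.23

With y = 0.0145:
  t   CF        PV=CF/(1+0.0145)^t    t·PV        t(t+1)·PV
  1     1,000.00       985.7072       985.7072       1,971.4145
  2     1,000.00       971.6188     1,943.2375       5,829.7126
  3     1,000.00       957.7317     2,873.1950      11,492.7800
  4     1,000.00       944.0430     3,776.1722      18,880.8608
  5     1,000.00       930.5501     4,652.7503      27,916.5019
  6    26,000.00    23,848.4984   143,090.9906   1,001,636.9339
  Σ                 28,638.1492   157,322.0528   1,067,728.2037
P = 28,638.1492.
Convexity = Σ t(t+1)·PV / [P·(1+y)²] = 1,067,728.2037 / (28,638.1492 × 1.029210) = 36.22527.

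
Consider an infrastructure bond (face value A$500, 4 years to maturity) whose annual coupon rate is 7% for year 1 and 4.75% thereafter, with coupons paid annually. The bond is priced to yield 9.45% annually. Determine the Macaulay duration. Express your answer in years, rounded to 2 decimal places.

Periodic yield y = 0.0945. Discount each cash flow and weight by its year:
  t   CF        PV=CF/(1+0.0945)^t    t·PV
  1        35.00        31.9781        31.9781
  2        23.75        19.8259        39.6517
  3        23.75        18.1141        54.3422
  4       523.75       364.9732     1,459.8928
  Σ                    434.8912     1,585.8648
Price P = Σ PV = 434.8912.
Macaulay duration = Σ(t·PV) / P = 1,585.8648 / 434.8912 = 3.64658 years.

3.65 years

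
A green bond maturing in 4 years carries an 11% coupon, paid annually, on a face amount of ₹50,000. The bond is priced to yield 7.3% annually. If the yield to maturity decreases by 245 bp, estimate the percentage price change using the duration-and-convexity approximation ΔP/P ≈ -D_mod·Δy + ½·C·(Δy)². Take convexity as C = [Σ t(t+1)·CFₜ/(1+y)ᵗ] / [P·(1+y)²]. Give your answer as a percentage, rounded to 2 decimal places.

+8.37%

With y = 0.073:
  t   CF        PV=CF/(1+0.073)^t    t·PV        t(t+1)·PV
  1     5,500.00     5,125.8155     5,125.8155      10,251.6309
  2     5,500.00     4,777.0880     9,554.1761      28,662.5283
  3     5,500.00     4,452.0858    13,356.2573      53,425.0294
  4    55,500.00    41,869.1453   167,476.5811     837,382.9056
  Σ                 56,224.1346   195,512.8300     929,722.0942
P = 56,224.1346; D_Mac = 3.47738 yrs; D_mod = 3.24080 yrs; C = 14.36253.
Duration effect: -3.24080 × (-0.0245) = +0.079400
Convexity effect: 0.5 × 14.36253 × (-0.0245)² = +0.0043106
ΔP/P ≈ +0.079400 + 0.0043106 = +0.083710 = +8.3710%.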